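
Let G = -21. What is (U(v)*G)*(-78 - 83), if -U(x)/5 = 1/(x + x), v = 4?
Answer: -16905/8 ≈ -2113.1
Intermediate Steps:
U(x) = -5/(2*x) (U(x) = -5/(x + x) = -5*1/(2*x) = -5/(2*x))
(U(v)*G)*(-78 - 83) = (-5/2/4*(-21))*(-78 - 83) = (-5/2*¼*(-21))*(-161) = -5/8*(-21)*(-161) = (105/8)*(-161) = -16905/8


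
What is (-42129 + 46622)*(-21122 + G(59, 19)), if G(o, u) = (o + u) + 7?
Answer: -94519241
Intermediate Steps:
G(o, u) = 7 + o + u
(-42129 + 46622)*(-21122 + G(59, 19)) = (-42129 + 46622)*(-21122 + (7 + 59 + 19)) = 4493*(-21122 + 85) = 4493*(-21037) = -94519241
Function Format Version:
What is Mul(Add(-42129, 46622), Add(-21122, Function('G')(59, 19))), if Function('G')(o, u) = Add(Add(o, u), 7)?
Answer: -94519241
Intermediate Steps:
Function('G')(o, u) = Add(7, o, u)
Mul(Add(-42129, 46622), Add(-21122, Function('G')(59, 19))) = Mul(Add(-42129, 46622), Add(-21122, Add(7, 59, 19))) = Mul(4493, Add(-21122, 85)) = Mul(4493, -21037) = -94519241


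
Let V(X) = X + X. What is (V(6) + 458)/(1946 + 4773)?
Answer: 470/6719 ≈ 0.069951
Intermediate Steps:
V(X) = 2*X
(V(6) + 458)/(1946 + 4773) = (2*6 + 458)/(1946 + 4773) = (12 + 458)/6719 = 470*(1/6719) = 470/6719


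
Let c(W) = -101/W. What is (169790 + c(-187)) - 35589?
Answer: 25095688/187 ≈ 1.3420e+5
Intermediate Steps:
(169790 + c(-187)) - 35589 = (169790 - 101/(-187)) - 35589 = (169790 - 101*(-1/187)) - 35589 = (169790 + 101/187) - 35589 = 31750831/187 - 35589 = 25095688/187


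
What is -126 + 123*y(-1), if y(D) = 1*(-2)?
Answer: -372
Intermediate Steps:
y(D) = -2
-126 + 123*y(-1) = -126 + 123*(-2) = -126 - 246 = -372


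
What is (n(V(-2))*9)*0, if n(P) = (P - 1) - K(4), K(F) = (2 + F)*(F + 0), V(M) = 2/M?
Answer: 0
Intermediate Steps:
K(F) = F*(2 + F) (K(F) = (2 + F)*F = F*(2 + F))
n(P) = -25 + P (n(P) = (P - 1) - 4*(2 + 4) = (-1 + P) - 4*6 = (-1 + P) - 1*24 = (-1 + P) - 24 = -25 + P)
(n(V(-2))*9)*0 = ((-25 + 2/(-2))*9)*0 = ((-25 + 2*(-½))*9)*0 = ((-25 - 1)*9)*0 = -26*9*0 = -234*0 = 0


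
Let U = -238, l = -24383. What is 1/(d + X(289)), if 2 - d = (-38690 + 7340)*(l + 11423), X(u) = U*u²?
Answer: -1/426173996 ≈ -2.3465e-9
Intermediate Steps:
X(u) = -238*u²
d = -406295998 (d = 2 - (-38690 + 7340)*(-24383 + 11423) = 2 - (-31350)*(-12960) = 2 - 1*406296000 = 2 - 406296000 = -406295998)
1/(d + X(289)) = 1/(-406295998 - 238*289²) = 1/(-406295998 - 238*83521) = 1/(-406295998 - 19877998) = 1/(-426173996) = -1/426173996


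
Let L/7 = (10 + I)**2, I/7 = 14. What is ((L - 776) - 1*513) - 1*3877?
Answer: 76482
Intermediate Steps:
I = 98 (I = 7*14 = 98)
L = 81648 (L = 7*(10 + 98)**2 = 7*108**2 = 7*11664 = 81648)
((L - 776) - 1*513) - 1*3877 = ((81648 - 776) - 1*513) - 1*3877 = (80872 - 513) - 3877 = 80359 - 3877 = 76482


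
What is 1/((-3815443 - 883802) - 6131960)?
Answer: -1/10831205 ≈ -9.2326e-8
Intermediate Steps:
1/((-3815443 - 883802) - 6131960) = 1/(-4699245 - 6131960) = 1/(-10831205) = -1/10831205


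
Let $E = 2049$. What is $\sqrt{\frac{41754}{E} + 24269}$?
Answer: $\frac{\sqrt{11330727535}}{683} \approx 155.85$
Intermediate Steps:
$\sqrt{\frac{41754}{E} + 24269} = \sqrt{\frac{41754}{2049} + 24269} = \sqrt{41754 \cdot \frac{1}{2049} + 24269} = \sqrt{\frac{13918}{683} + 24269} = \sqrt{\frac{16589645}{683}} = \frac{\sqrt{11330727535}}{683}$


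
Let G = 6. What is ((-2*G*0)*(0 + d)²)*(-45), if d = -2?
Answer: 0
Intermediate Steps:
((-2*G*0)*(0 + d)²)*(-45) = ((-2*6*0)*(0 - 2)²)*(-45) = (-12*0*(-2)²)*(-45) = (0*4)*(-45) = 0*(-45) = 0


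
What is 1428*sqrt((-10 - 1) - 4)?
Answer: 1428*I*sqrt(15) ≈ 5530.6*I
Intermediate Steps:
1428*sqrt((-10 - 1) - 4) = 1428*sqrt(-11 - 4) = 1428*sqrt(-15) = 1428*(I*sqrt(15)) = 1428*I*sqrt(15)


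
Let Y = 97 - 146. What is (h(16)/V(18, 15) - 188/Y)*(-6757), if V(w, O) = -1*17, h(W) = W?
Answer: -16297884/833 ≈ -19565.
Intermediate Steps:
Y = -49
V(w, O) = -17
(h(16)/V(18, 15) - 188/Y)*(-6757) = (16/(-17) - 188/(-49))*(-6757) = (16*(-1/17) - 188*(-1/49))*(-6757) = (-16/17 + 188/49)*(-6757) = (2412/833)*(-6757) = -16297884/833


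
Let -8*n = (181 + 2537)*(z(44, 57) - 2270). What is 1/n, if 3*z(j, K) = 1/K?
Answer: 76/58613519 ≈ 1.2966e-6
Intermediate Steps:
z(j, K) = 1/(3*K)
n = 58613519/76 (n = -(181 + 2537)*((⅓)/57 - 2270)/8 = -1359*((⅓)*(1/57) - 2270)/4 = -1359*(1/171 - 2270)/4 = -1359*(-388169)/(4*171) = -⅛*(-117227038/19) = 58613519/76 ≈ 7.7123e+5)
1/n = 1/(58613519/76) = 76/58613519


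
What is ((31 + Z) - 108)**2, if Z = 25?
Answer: 2704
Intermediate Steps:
((31 + Z) - 108)**2 = ((31 + 25) - 108)**2 = (56 - 108)**2 = (-52)**2 = 2704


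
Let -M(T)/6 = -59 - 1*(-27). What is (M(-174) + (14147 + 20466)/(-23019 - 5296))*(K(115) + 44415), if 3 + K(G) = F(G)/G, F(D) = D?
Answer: 239913119071/28315 ≈ 8.4730e+6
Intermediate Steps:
M(T) = 192 (M(T) = -6*(-59 - 1*(-27)) = -6*(-59 + 27) = -6*(-32) = 192)
K(G) = -2 (K(G) = -3 + G/G = -3 + 1 = -2)
(M(-174) + (14147 + 20466)/(-23019 - 5296))*(K(115) + 44415) = (192 + (14147 + 20466)/(-23019 - 5296))*(-2 + 44415) = (192 + 34613/(-28315))*44413 = (192 + 34613*(-1/28315))*44413 = (192 - 34613/28315)*44413 = (5401867/28315)*44413 = 239913119071/28315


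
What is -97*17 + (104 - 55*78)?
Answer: -5835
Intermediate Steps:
-97*17 + (104 - 55*78) = -1649 + (104 - 4290) = -1649 - 4186 = -5835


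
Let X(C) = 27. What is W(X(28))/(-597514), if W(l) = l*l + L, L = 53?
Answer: -391/298757 ≈ -0.0013088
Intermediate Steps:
W(l) = 53 + l² (W(l) = l*l + 53 = l² + 53 = 53 + l²)
W(X(28))/(-597514) = (53 + 27²)/(-597514) = (53 + 729)*(-1/597514) = 782*(-1/597514) = -391/298757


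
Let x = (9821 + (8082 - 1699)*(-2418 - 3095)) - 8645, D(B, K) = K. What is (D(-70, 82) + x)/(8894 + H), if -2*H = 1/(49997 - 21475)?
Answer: -669092292908/169116445 ≈ -3956.4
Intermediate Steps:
H = -1/57044 (H = -1/(2*(49997 - 21475)) = -½/28522 = -½*1/28522 = -1/57044 ≈ -1.7530e-5)
x = -35188303 (x = (9821 + 6383*(-5513)) - 8645 = (9821 - 35189479) - 8645 = -35179658 - 8645 = -35188303)
(D(-70, 82) + x)/(8894 + H) = (82 - 35188303)/(8894 - 1/57044) = -35188221/507349335/57044 = -35188221*57044/507349335 = -669092292908/169116445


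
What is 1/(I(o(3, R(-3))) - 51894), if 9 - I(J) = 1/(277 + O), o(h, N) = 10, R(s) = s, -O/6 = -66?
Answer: -673/34918606 ≈ -1.9273e-5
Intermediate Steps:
O = 396 (O = -6*(-66) = 396)
I(J) = 6056/673 (I(J) = 9 - 1/(277 + 396) = 9 - 1/673 = 6056/673)
1/(I(o(3, R(-3))) - 51894) = 1/(6056/673 - 51894) = 1/(-34918606/673) = -673/34918606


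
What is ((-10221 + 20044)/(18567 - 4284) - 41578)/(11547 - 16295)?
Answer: 593848751/67815684 ≈ 8.7568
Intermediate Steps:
((-10221 + 20044)/(18567 - 4284) - 41578)/(11547 - 16295) = (9823/14283 - 41578)/(-4748) = (9823*(1/14283) - 41578)*(-1/4748) = (9823/14283 - 41578)*(-1/4748) = -593848751/14283*(-1/4748) = 593848751/67815684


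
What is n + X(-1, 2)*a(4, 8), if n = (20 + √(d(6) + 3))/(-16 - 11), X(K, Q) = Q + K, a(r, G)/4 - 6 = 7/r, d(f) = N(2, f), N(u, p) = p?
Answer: 814/27 ≈ 30.148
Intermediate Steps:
d(f) = f
a(r, G) = 24 + 28/r (a(r, G) = 24 + 4*(7/r) = 24 + 28/r)
X(K, Q) = K + Q
n = -23/27 (n = (20 + √(6 + 3))/(-16 - 11) = (20 + √9)/(-27) = (20 + 3)*(-1/27) = 23*(-1/27) = -23/27 ≈ -0.85185)
n + X(-1, 2)*a(4, 8) = -23/27 + (-1 + 2)*(24 + 28/4) = -23/27 + 1*(24 + 28*(¼)) = -23/27 + 1*(24 + 7) = -23/27 + 1*31 = -23/27 + 31 = 814/27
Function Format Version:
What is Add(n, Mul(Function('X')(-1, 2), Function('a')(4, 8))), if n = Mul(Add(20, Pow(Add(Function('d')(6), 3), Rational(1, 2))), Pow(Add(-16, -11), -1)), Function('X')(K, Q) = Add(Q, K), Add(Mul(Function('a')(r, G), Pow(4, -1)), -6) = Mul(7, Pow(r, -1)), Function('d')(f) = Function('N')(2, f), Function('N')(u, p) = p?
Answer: Rational(814, 27) ≈ 30.148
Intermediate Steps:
Function('d')(f) = f
Function('a')(r, G) = Add(24, Mul(28, Pow(r, -1))) (Function('a')(r, G) = Add(24, Mul(4, Mul(7, Pow(r, -1)))) = Add(24, Mul(28, Pow(r, -1))))
Function('X')(K, Q) = Add(K, Q)
n = Rational(-23, 27) (n = Mul(Add(20, Pow(Add(6, 3), Rational(1, 2))), Pow(Add(-16, -11), -1)) = Mul(Add(20, Pow(9, Rational(1, 2))), Pow(-27, -1)) = Mul(Add(20, 3), Rational(-1, 27)) = Mul(23, Rational(-1, 27)) = Rational(-23, 27) ≈ -0.85185)
Add(n, Mul(Function('X')(-1, 2), Function('a')(4, 8))) = Add(Rational(-23, 27), Mul(Add(-1, 2), Add(24, Mul(28, Pow(4, -1))))) = Add(Rational(-23, 27), Mul(1, Add(24, Mul(28, Rational(1, 4))))) = Add(Rational(-23, 27), Mul(1, Add(24, 7))) = Add(Rational(-23, 27), Mul(1, 31)) = Add(Rational(-23, 27), 31) = Rational(814, 27)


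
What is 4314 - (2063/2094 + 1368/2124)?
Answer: 532776155/123546 ≈ 4312.4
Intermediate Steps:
4314 - (2063/2094 + 1368/2124) = 4314 - (2063*(1/2094) + 1368*(1/2124)) = 4314 - (2063/2094 + 38/59) = 4314 - 1*201289/123546 = 4314 - 201289/123546 = 532776155/123546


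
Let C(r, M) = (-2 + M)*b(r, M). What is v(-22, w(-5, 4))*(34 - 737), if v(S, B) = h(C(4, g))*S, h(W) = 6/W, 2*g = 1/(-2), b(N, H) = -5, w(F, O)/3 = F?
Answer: 123728/15 ≈ 8248.5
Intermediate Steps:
w(F, O) = 3*F
g = -¼ (g = (½)/(-2) = (½)*(-½) = -¼ ≈ -0.25000)
C(r, M) = 10 - 5*M (C(r, M) = (-2 + M)*(-5) = 10 - 5*M)
v(S, B) = 8*S/15 (v(S, B) = (6/(10 - 5*(-¼)))*S = (6/(10 + 5/4))*S = (6/(45/4))*S = (6*(4/45))*S = 8*S/15)
v(-22, w(-5, 4))*(34 - 737) = ((8/15)*(-22))*(34 - 737) = -176/15*(-703) = 123728/15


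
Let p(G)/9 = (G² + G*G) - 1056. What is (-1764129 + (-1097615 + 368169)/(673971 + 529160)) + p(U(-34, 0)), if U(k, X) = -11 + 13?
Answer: -2133826948937/1203131 ≈ -1.7736e+6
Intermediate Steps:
U(k, X) = 2
p(G) = -9504 + 18*G² (p(G) = 9*((G² + G*G) - 1056) = 9*((G² + G²) - 1056) = 9*(2*G² - 1056) = 9*(-1056 + 2*G²) = -9504 + 18*G²)
(-1764129 + (-1097615 + 368169)/(673971 + 529160)) + p(U(-34, 0)) = (-1764129 + (-1097615 + 368169)/(673971 + 529160)) + (-9504 + 18*2²) = (-1764129 - 729446/1203131) + (-9504 + 18*4) = (-1764129 - 729446*1/1203131) + (-9504 + 72) = (-1764129 - 729446/1203131) - 9432 = -2122479017345/1203131 - 9432 = -2133826948937/1203131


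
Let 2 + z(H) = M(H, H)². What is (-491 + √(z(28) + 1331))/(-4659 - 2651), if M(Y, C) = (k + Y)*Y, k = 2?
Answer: 491/7310 - √706929/7310 ≈ -0.047851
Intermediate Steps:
M(Y, C) = Y*(2 + Y) (M(Y, C) = (2 + Y)*Y = Y*(2 + Y))
z(H) = -2 + H²*(2 + H)² (z(H) = -2 + (H*(2 + H))² = -2 + H²*(2 + H)²)
(-491 + √(z(28) + 1331))/(-4659 - 2651) = (-491 + √((-2 + 28²*(2 + 28)²) + 1331))/(-4659 - 2651) = (-491 + √((-2 + 784*30²) + 1331))/(-7310) = (-491 + √((-2 + 784*900) + 1331))*(-1/7310) = (-491 + √((-2 + 705600) + 1331))*(-1/7310) = (-491 + √(705598 + 1331))*(-1/7310) = (-491 + √706929)*(-1/7310) = 491/7310 - √706929/7310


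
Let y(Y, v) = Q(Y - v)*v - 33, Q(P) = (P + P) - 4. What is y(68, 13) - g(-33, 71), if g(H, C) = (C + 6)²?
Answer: -4584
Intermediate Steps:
Q(P) = -4 + 2*P (Q(P) = 2*P - 4 = -4 + 2*P)
g(H, C) = (6 + C)²
y(Y, v) = -33 + v*(-4 - 2*v + 2*Y) (y(Y, v) = (-4 + 2*(Y - v))*v - 33 = (-4 + (-2*v + 2*Y))*v - 33 = (-4 - 2*v + 2*Y)*v - 33 = v*(-4 - 2*v + 2*Y) - 33 = -33 + v*(-4 - 2*v + 2*Y))
y(68, 13) - g(-33, 71) = (-33 + 2*13*(-2 + 68 - 1*13)) - (6 + 71)² = (-33 + 2*13*(-2 + 68 - 13)) - 1*77² = (-33 + 2*13*53) - 1*5929 = (-33 + 1378) - 5929 = 1345 - 5929 = -4584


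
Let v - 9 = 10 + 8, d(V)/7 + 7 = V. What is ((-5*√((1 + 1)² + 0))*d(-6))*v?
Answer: 24570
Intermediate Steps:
d(V) = -49 + 7*V
v = 27 (v = 9 + (10 + 8) = 9 + 18 = 27)
((-5*√((1 + 1)² + 0))*d(-6))*v = ((-5*√((1 + 1)² + 0))*(-49 + 7*(-6)))*27 = ((-5*√(2² + 0))*(-49 - 42))*27 = (-5*√(4 + 0)*(-91))*27 = (-5*√4*(-91))*27 = (-5*2*(-91))*27 = -10*(-91)*27 = 910*27 = 24570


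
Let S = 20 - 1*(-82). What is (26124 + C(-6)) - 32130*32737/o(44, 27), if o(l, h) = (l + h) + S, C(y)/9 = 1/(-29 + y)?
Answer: -36656214087/6055 ≈ -6.0539e+6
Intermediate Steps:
C(y) = 9/(-29 + y)
S = 102 (S = 20 + 82 = 102)
o(l, h) = 102 + h + l (o(l, h) = (l + h) + 102 = (h + l) + 102 = 102 + h + l)
(26124 + C(-6)) - 32130*32737/o(44, 27) = (26124 + 9/(-29 - 6)) - 32130*32737/(102 + 27 + 44) = (26124 + 9/(-35)) - 32130/(173*(1/32737)) = (26124 + 9*(-1/35)) - 32130/173/32737 = (26124 - 9/35) - 32130*32737/173 = 914331/35 - 1051839810/173 = -36656214087/6055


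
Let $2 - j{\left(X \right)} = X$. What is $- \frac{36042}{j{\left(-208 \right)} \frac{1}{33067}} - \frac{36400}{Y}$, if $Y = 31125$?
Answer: $- \frac{49459743973}{8715} \approx -5.6752 \cdot 10^{6}$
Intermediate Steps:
$j{\left(X \right)} = 2 - X$
$- \frac{36042}{j{\left(-208 \right)} \frac{1}{33067}} - \frac{36400}{Y} = - \frac{36042}{\left(2 - -208\right) \frac{1}{33067}} - \frac{36400}{31125} = - \frac{36042}{\left(2 + 208\right) \frac{1}{33067}} - \frac{1456}{1245} = - \frac{36042}{210 \cdot \frac{1}{33067}} - \frac{1456}{1245} = - \frac{36042}{\frac{210}{33067}} - \frac{1456}{1245} = \left(-36042\right) \frac{33067}{210} - \frac{1456}{1245} = - \frac{198633469}{35} - \frac{1456}{1245} = - \frac{49459743973}{8715}$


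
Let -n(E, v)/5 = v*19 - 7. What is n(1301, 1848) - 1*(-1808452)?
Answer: 1632927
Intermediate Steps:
n(E, v) = 35 - 95*v (n(E, v) = -5*(v*19 - 7) = -5*(19*v - 7) = -5*(-7 + 19*v) = 35 - 95*v)
n(1301, 1848) - 1*(-1808452) = (35 - 95*1848) - 1*(-1808452) = (35 - 175560) + 1808452 = -175525 + 1808452 = 1632927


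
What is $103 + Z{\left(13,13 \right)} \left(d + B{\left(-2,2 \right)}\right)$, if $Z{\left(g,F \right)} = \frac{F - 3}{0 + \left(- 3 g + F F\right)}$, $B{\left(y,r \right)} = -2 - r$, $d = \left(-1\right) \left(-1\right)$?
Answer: $\frac{1336}{13} \approx 102.77$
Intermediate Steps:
$d = 1$
$Z{\left(g,F \right)} = \frac{-3 + F}{F^{2} - 3 g}$ ($Z{\left(g,F \right)} = \frac{-3 + F}{0 + \left(- 3 g + F^{2}\right)} = \frac{-3 + F}{0 + \left(F^{2} - 3 g\right)} = \frac{-3 + F}{F^{2} - 3 g}$)
$103 + Z{\left(13,13 \right)} \left(d + B{\left(-2,2 \right)}\right) = 103 + \frac{-3 + 13}{13^{2} - 39} \left(1 - 4\right) = 103 + \frac{1}{169 - 39} \cdot 10 \left(1 - 4\right) = 103 + \frac{1}{130} \cdot 10 \left(1 - 4\right) = 103 + \frac{1}{130} \cdot 10 \left(-3\right) = 103 + \frac{1}{13} \left(-3\right) = 103 - \frac{3}{13} = \frac{1336}{13}$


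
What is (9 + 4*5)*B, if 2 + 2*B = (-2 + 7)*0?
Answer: -29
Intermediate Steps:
B = -1 (B = -1 + ((-2 + 7)*0)/2 = -1 + (5*0)/2 = -1 + (½)*0 = -1 + 0 = -1)
(9 + 4*5)*B = (9 + 4*5)*(-1) = (9 + 20)*(-1) = 29*(-1) = -29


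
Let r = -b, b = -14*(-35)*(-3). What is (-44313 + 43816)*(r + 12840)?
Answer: -7112070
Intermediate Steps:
b = -1470 (b = 490*(-3) = -1470)
r = 1470 (r = -1*(-1470) = 1470)
(-44313 + 43816)*(r + 12840) = (-44313 + 43816)*(1470 + 12840) = -497*14310 = -7112070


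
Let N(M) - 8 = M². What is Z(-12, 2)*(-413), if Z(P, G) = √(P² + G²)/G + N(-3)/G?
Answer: -7021/2 - 413*√37 ≈ -6022.7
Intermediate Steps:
N(M) = 8 + M²
Z(P, G) = 17/G + √(G² + P²)/G (Z(P, G) = √(P² + G²)/G + (8 + (-3)²)/G = √(G² + P²)/G + (8 + 9)/G = √(G² + P²)/G + 17/G = 17/G + √(G² + P²)/G)
Z(-12, 2)*(-413) = ((17 + √(2² + (-12)²))/2)*(-413) = ((17 + √(4 + 144))/2)*(-413) = ((17 + √148)/2)*(-413) = ((17 + 2*√37)/2)*(-413) = (17/2 + √37)*(-413) = -7021/2 - 413*√37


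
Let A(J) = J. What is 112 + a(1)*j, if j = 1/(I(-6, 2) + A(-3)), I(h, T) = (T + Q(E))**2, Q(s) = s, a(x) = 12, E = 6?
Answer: 6844/61 ≈ 112.20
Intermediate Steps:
I(h, T) = (6 + T)**2 (I(h, T) = (T + 6)**2 = (6 + T)**2)
j = 1/61 (j = 1/((6 + 2)**2 - 3) = 1/(8**2 - 3) = 1/(64 - 3) = 1/61 ≈ 0.016393)
112 + a(1)*j = 112 + 12*(1/61) = 112 + 12/61 = 6844/61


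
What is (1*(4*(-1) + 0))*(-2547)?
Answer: 10188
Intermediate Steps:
(1*(4*(-1) + 0))*(-2547) = (1*(-4 + 0))*(-2547) = (1*(-4))*(-2547) = -4*(-2547) = 10188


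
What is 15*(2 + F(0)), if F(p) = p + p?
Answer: 30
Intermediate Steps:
F(p) = 2*p
15*(2 + F(0)) = 15*(2 + 2*0) = 15*(2 + 0) = 15*2 = 30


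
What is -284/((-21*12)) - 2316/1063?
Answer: -70435/66969 ≈ -1.0518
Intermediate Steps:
-284/((-21*12)) - 2316/1063 = -284/(-252) - 2316*1/1063 = -284*(-1/252) - 2316/1063 = 71/63 - 2316/1063 = -70435/66969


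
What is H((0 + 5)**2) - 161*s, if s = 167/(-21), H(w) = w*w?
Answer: 5716/3 ≈ 1905.3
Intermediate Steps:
H(w) = w**2
s = -167/21 (s = 167*(-1/21) = -167/21 ≈ -7.9524)
H((0 + 5)**2) - 161*s = ((0 + 5)**2)**2 - 161*(-167/21) = (5**2)**2 + 3841/3 = 25**2 + 3841/3 = 625 + 3841/3 = 5716/3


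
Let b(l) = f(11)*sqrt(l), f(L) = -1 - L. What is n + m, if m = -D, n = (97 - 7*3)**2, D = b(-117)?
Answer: 5776 + 36*I*sqrt(13) ≈ 5776.0 + 129.8*I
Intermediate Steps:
b(l) = -12*sqrt(l) (b(l) = (-1 - 1*11)*sqrt(l) = (-1 - 11)*sqrt(l) = -12*sqrt(l))
D = -36*I*sqrt(13) ≈ -129.8*I
n = 5776 (n = (97 - 21)**2 = 76**2 = 5776)
m = 36*I*sqrt(13) (m = -(-36)*I*sqrt(13) = 36*I*sqrt(13) ≈ 129.8*I)
n + m = 5776 + 36*I*sqrt(13)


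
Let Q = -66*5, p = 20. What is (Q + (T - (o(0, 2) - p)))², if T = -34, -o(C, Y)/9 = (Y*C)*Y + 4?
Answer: 94864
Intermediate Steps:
o(C, Y) = -36 - 9*C*Y² (o(C, Y) = -9*((Y*C)*Y + 4) = -9*((C*Y)*Y + 4) = -9*(C*Y² + 4) = -9*(4 + C*Y²) = -36 - 9*C*Y²)
Q = -330
(Q + (T - (o(0, 2) - p)))² = (-330 + (-34 - ((-36 - 9*0*2²) - 1*20)))² = (-330 + (-34 - ((-36 - 9*0*4) - 20)))² = (-330 + (-34 - ((-36 + 0) - 20)))² = (-330 + (-34 - (-36 - 20)))² = (-330 + (-34 - 1*(-56)))² = (-330 + (-34 + 56))² = (-330 + 22)² = (-308)² = 94864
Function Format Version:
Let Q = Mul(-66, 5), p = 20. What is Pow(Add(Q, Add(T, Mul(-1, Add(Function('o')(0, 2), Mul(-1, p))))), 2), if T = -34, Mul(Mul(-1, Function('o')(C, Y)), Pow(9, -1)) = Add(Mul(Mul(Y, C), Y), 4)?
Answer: 94864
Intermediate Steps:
Function('o')(C, Y) = Add(-36, Mul(-9, C, Pow(Y, 2))) (Function('o')(C, Y) = Mul(-9, Add(Mul(Mul(Y, C), Y), 4)) = Mul(-9, Add(Mul(Mul(C, Y), Y), 4)) = Mul(-9, Add(Mul(C, Pow(Y, 2)), 4)) = Mul(-9, Add(4, Mul(C, Pow(Y, 2)))) = Add(-36, Mul(-9, C, Pow(Y, 2))))
Q = -330
Pow(Add(Q, Add(T, Mul(-1, Add(Function('o')(0, 2), Mul(-1, p))))), 2) = Pow(Add(-330, Add(-34, Mul(-1, Add(Add(-36, Mul(-9, 0, Pow(2, 2))), Mul(-1, 20))))), 2) = Pow(Add(-330, Add(-34, Mul(-1, Add(Add(-36, Mul(-9, 0, 4)), -20)))), 2) = Pow(Add(-330, Add(-34, Mul(-1, Add(Add(-36, 0), -20)))), 2) = Pow(Add(-330, Add(-34, Mul(-1, Add(-36, -20)))), 2) = Pow(Add(-330, Add(-34, Mul(-1, -56))), 2) = Pow(Add(-330, Add(-34, 56)), 2) = Pow(Add(-330, 22), 2) = Pow(-308, 2) = 94864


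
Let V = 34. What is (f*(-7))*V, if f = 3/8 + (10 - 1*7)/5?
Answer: -4641/20 ≈ -232.05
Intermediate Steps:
f = 39/40 (f = 3*(⅛) + (10 - 7)*(⅕) = 3/8 + 3*(⅕) = 3/8 + ⅗ = 39/40 ≈ 0.97500)
(f*(-7))*V = ((39/40)*(-7))*34 = -273/40*34 = -4641/20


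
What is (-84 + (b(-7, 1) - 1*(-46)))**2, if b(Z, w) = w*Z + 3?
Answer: 1764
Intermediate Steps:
b(Z, w) = 3 + Z*w (b(Z, w) = Z*w + 3 = 3 + Z*w)
(-84 + (b(-7, 1) - 1*(-46)))**2 = (-84 + ((3 - 7*1) - 1*(-46)))**2 = (-84 + ((3 - 7) + 46))**2 = (-84 + (-4 + 46))**2 = (-84 + 42)**2 = (-42)**2 = 1764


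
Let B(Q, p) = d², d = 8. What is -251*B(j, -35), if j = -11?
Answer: -16064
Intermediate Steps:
B(Q, p) = 64 (B(Q, p) = 8² = 64)
-251*B(j, -35) = -251*64 = -16064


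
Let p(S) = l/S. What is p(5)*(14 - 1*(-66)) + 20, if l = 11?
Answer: 196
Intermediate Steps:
p(S) = 11/S
p(5)*(14 - 1*(-66)) + 20 = (11/5)*(14 - 1*(-66)) + 20 = (11*(⅕))*(14 + 66) + 20 = (11/5)*80 + 20 = 176 + 20 = 196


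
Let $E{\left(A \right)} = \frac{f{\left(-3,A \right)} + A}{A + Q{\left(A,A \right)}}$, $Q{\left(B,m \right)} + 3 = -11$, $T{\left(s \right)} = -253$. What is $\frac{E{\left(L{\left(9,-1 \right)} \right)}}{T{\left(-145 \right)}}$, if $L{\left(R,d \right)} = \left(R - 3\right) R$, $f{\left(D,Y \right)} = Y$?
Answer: $- \frac{27}{2530} \approx -0.010672$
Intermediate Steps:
$Q{\left(B,m \right)} = -14$ ($Q{\left(B,m \right)} = -3 - 11 = -14$)
$L{\left(R,d \right)} = R \left(-3 + R\right)$ ($L{\left(R,d \right)} = \left(-3 + R\right) R = R \left(-3 + R\right)$)
$E{\left(A \right)} = \frac{2 A}{-14 + A}$ ($E{\left(A \right)} = \frac{A + A}{A - 14} = \frac{2 A}{-14 + A}$)
$\frac{E{\left(L{\left(9,-1 \right)} \right)}}{T{\left(-145 \right)}} = \frac{2 \cdot 9 \left(-3 + 9\right) \frac{1}{-14 + 9 \left(-3 + 9\right)}}{-253} = \frac{2 \cdot 9 \cdot 6}{-14 + 9 \cdot 6} \left(- \frac{1}{253}\right) = 2 \cdot 54 \frac{1}{-14 + 54} \left(- \frac{1}{253}\right) = 2 \cdot 54 \cdot \frac{1}{40} \left(- \frac{1}{253}\right) = \frac{27}{10} \left(- \frac{1}{253}\right) = - \frac{27}{2530}$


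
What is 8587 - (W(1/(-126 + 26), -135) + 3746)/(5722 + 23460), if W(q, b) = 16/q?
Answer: 125291844/14591 ≈ 8586.9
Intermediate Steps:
8587 - (W(1/(-126 + 26), -135) + 3746)/(5722 + 23460) = 8587 - (16/(1/(-126 + 26)) + 3746)/(5722 + 23460) = 8587 - (16/(1/(-100)) + 3746)/29182 = 8587 - (16/(-1/100) + 3746)/29182 = 8587 - (16*(-100) + 3746)/29182 = 8587 - (-1600 + 3746)/29182 = 8587 - 2146/29182 = 8587 - 1*1073/14591 = 8587 - 1073/14591 = 125291844/14591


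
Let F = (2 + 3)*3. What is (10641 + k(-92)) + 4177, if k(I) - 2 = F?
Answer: 14835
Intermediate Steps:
F = 15 (F = 5*3 = 15)
k(I) = 17 (k(I) = 2 + 15 = 17)
(10641 + k(-92)) + 4177 = (10641 + 17) + 4177 = 10658 + 4177 = 14835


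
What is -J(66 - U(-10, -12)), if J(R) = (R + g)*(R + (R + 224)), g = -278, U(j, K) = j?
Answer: 75952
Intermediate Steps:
J(R) = (-278 + R)*(224 + 2*R) (J(R) = (R - 278)*(R + (R + 224)) = (-278 + R)*(R + (224 + R)) = (-278 + R)*(224 + 2*R))
-J(66 - U(-10, -12)) = -(-62272 - 332*(66 - 1*(-10)) + 2*(66 - 1*(-10))**2) = -(-62272 - 332*(66 + 10) + 2*(66 + 10)**2) = -(-62272 - 332*76 + 2*76**2) = -(-62272 - 25232 + 2*5776) = -(-62272 - 25232 + 11552) = -1*(-75952) = 75952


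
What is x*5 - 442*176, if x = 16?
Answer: -77712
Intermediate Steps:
x*5 - 442*176 = 16*5 - 442*176 = 80 - 77792 = -77712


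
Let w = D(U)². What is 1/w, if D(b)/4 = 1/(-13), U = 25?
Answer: 169/16 ≈ 10.563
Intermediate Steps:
D(b) = -4/13 (D(b) = 4/(-13) = 4*(-1/13) = -4/13)
w = 16/169 (w = (-4/13)² = 16/169 ≈ 0.094675)
1/w = 1/(16/169) = 169/16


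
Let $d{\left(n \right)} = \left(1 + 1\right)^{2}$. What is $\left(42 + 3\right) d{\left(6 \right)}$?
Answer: $180$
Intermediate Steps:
$d{\left(n \right)} = 4$ ($d{\left(n \right)} = 2^{2} = 4$)
$\left(42 + 3\right) d{\left(6 \right)} = \left(42 + 3\right) 4 = 45 \cdot 4 = 180$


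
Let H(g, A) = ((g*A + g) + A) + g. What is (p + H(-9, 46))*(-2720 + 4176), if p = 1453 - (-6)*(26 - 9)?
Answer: 1702064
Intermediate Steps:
H(g, A) = A + 2*g + A*g (H(g, A) = ((A*g + g) + A) + g = ((g + A*g) + A) + g = (A + g + A*g) + g = A + 2*g + A*g)
p = 1555 (p = 1453 - (-6)*17 = 1453 - 1*(-102) = 1453 + 102 = 1555)
(p + H(-9, 46))*(-2720 + 4176) = (1555 + (46 + 2*(-9) + 46*(-9)))*(-2720 + 4176) = (1555 + (46 - 18 - 414))*1456 = (1555 - 386)*1456 = 1169*1456 = 1702064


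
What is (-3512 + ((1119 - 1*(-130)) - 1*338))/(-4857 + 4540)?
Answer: 2601/317 ≈ 8.2050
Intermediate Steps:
(-3512 + ((1119 - 1*(-130)) - 1*338))/(-4857 + 4540) = (-3512 + ((1119 + 130) - 338))/(-317) = (-3512 + (1249 - 338))*(-1/317) = (-3512 + 911)*(-1/317) = -2601*(-1/317) = 2601/317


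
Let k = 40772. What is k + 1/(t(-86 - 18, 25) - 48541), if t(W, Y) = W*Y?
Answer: 2085120851/51141 ≈ 40772.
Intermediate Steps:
k + 1/(t(-86 - 18, 25) - 48541) = 40772 + 1/((-86 - 18)*25 - 48541) = 40772 + 1/(-104*25 - 48541) = 40772 + 1/(-2600 - 48541) = 40772 + 1/(-51141) = 40772 - 1/51141 = 2085120851/51141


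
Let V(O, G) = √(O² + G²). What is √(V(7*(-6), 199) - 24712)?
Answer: √(-24712 + √41365) ≈ 156.55*I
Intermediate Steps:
V(O, G) = √(G² + O²)
√(V(7*(-6), 199) - 24712) = √(√(199² + (7*(-6))²) - 24712) = √(√(39601 + (-42)²) - 24712) = √(√(39601 + 1764) - 24712) = √(√41365 - 24712) = √(-24712 + √41365)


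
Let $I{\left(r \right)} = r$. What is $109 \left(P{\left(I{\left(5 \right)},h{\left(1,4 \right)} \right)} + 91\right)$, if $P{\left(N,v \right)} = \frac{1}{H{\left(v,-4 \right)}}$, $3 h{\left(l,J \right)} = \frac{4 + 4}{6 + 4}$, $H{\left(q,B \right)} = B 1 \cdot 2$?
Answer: $\frac{79243}{8} \approx 9905.4$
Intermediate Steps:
$H{\left(q,B \right)} = 2 B$ ($H{\left(q,B \right)} = B 2 = 2 B$)
$h{\left(l,J \right)} = \frac{4}{15}$ ($h{\left(l,J \right)} = \frac{\left(4 + 4\right) \frac{1}{6 + 4}}{3} = \frac{8 \cdot \frac{1}{10}}{3} = \frac{1}{3} \cdot \frac{4}{5} = \frac{4}{15}$)
$P{\left(N,v \right)} = - \frac{1}{8}$ ($P{\left(N,v \right)} = \frac{1}{2 \left(-4\right)} = \frac{1}{-8} = - \frac{1}{8}$)
$109 \left(P{\left(I{\left(5 \right)},h{\left(1,4 \right)} \right)} + 91\right) = 109 \left(- \frac{1}{8} + 91\right) = 109 \cdot \frac{727}{8} = \frac{79243}{8}$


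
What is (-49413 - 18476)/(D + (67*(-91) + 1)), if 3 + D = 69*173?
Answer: -67889/5838 ≈ -11.629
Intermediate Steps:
D = 11934 (D = -3 + 69*173 = -3 + 11937 = 11934)
(-49413 - 18476)/(D + (67*(-91) + 1)) = (-49413 - 18476)/(11934 + (67*(-91) + 1)) = -67889/(11934 + (-6097 + 1)) = -67889/(11934 - 6096) = -67889/5838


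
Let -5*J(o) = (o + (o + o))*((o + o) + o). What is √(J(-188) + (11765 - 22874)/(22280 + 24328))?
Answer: I*√23993205949205/19420 ≈ 252.23*I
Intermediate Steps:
J(o) = -9*o²/5 (J(o) = -(o + (o + o))*((o + o) + o)/5 = -(o + 2*o)*(2*o + o)/5 = -3*o*3*o/5 = -9*o²/5)
√(J(-188) + (11765 - 22874)/(22280 + 24328)) = √(-9/5*(-188)² + (11765 - 22874)/(22280 + 24328)) = √(-9/5*35344 - 11109/46608) = √(-318096/5 - 11109*1/46608) = √(-318096/5 - 3703/15536) = √(-4941957971/77680) = I*√23993205949205/19420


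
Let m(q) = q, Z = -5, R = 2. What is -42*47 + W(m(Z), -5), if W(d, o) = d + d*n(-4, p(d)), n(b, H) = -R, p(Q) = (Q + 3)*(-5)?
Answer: -1969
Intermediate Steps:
p(Q) = -15 - 5*Q (p(Q) = (3 + Q)*(-5) = -15 - 5*Q)
n(b, H) = -2 (n(b, H) = -1*2 = -2)
W(d, o) = -d (W(d, o) = d + d*(-2) = d - 2*d = -d)
-42*47 + W(m(Z), -5) = -42*47 - 1*(-5) = -1974 + 5 = -1969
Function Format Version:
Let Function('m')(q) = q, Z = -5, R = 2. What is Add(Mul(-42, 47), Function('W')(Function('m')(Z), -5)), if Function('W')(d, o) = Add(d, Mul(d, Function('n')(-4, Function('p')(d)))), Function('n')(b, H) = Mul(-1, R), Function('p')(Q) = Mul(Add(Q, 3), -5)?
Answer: -1969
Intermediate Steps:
Function('p')(Q) = Add(-15, Mul(-5, Q)) (Function('p')(Q) = Mul(Add(3, Q), -5) = Add(-15, Mul(-5, Q)))
Function('n')(b, H) = -2 (Function('n')(b, H) = Mul(-1, 2) = -2)
Function('W')(d, o) = Mul(-1, d) (Function('W')(d, o) = Add(d, Mul(d, -2)) = Add(d, Mul(-2, d)) = Mul(-1, d))
Add(Mul(-42, 47), Function('W')(Function('m')(Z), -5)) = Add(Mul(-42, 47), Mul(-1, -5)) = Add(-1974, 5) = -1969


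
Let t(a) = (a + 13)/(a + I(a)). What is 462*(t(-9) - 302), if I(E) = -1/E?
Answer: -1397319/10 ≈ -1.3973e+5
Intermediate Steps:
t(a) = (13 + a)/(a - 1/a) (t(a) = (a + 13)/(a - 1/a) = (13 + a)/(a - 1/a))
462*(t(-9) - 302) = 462*(-9*(13 - 9)/(-1 + (-9)**2) - 302) = 462*(-9*4/(-1 + 81) - 302) = 462*(-9*4/80 - 302) = 462*(-9*1/80*4 - 302) = 462*(-9/20 - 302) = 462*(-6049/20) = -1397319/10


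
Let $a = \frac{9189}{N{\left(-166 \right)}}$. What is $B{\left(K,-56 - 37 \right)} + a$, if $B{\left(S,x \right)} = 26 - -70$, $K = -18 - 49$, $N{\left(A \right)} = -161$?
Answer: $\frac{6267}{161} \approx 38.925$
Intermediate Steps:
$K = -67$ ($K = -18 - 49 = -67$)
$B{\left(S,x \right)} = 96$ ($B{\left(S,x \right)} = 26 + 70 = 96$)
$a = - \frac{9189}{161}$ ($a = \frac{9189}{-161} = 9189 \left(- \frac{1}{161}\right) = - \frac{9189}{161} \approx -57.075$)
$B{\left(K,-56 - 37 \right)} + a = 96 - \frac{9189}{161} = \frac{6267}{161}$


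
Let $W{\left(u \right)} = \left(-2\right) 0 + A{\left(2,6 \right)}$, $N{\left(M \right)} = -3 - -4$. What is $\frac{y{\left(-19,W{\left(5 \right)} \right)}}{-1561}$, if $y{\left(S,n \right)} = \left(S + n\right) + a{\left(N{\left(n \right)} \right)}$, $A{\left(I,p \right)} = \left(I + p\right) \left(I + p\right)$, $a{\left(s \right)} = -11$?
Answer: $- \frac{34}{1561} \approx -0.021781$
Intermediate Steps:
$N{\left(M \right)} = 1$ ($N{\left(M \right)} = -3 + 4 = 1$)
$A{\left(I,p \right)} = \left(I + p\right)^{2}$
$W{\left(u \right)} = 64$ ($W{\left(u \right)} = \left(-2\right) 0 + \left(2 + 6\right)^{2} = 0 + 8^{2} = 0 + 64 = 64$)
$y{\left(S,n \right)} = -11 + S + n$ ($y{\left(S,n \right)} = \left(S + n\right) - 11 = -11 + S + n$)
$\frac{y{\left(-19,W{\left(5 \right)} \right)}}{-1561} = \frac{-11 - 19 + 64}{-1561} = 34 \left(- \frac{1}{1561}\right) = - \frac{34}{1561}$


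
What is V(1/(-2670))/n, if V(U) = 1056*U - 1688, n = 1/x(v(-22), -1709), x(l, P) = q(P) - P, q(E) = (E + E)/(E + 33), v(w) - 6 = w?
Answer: -538651937468/186455 ≈ -2.8889e+6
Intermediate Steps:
v(w) = 6 + w
q(E) = 2*E/(33 + E) (q(E) = (2*E)/(33 + E) = 2*E/(33 + E))
x(l, P) = -P + 2*P/(33 + P) (x(l, P) = 2*P/(33 + P) - P = -P + 2*P/(33 + P))
n = 838/1433851 (n = 1/(-1709*(-31 - 1*(-1709))/(33 - 1709)) = 1/(-1709*(-31 + 1709)/(-1676)) = 1/(-1709*(-1/1676)*1678) = 1/(1433851/838) = 838/1433851 ≈ 0.00058444)
V(U) = -1688 + 1056*U
V(1/(-2670))/n = (-1688 + 1056/(-2670))/(838/1433851) = (-1688 + 1056*(-1/2670))*(1433851/838) = (-1688 - 176/445)*(1433851/838) = -751336/445*1433851/838 = -538651937468/186455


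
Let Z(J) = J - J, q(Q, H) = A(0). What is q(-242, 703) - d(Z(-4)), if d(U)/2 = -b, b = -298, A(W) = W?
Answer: -596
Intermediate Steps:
q(Q, H) = 0
Z(J) = 0
d(U) = 596 (d(U) = 2*(-1*(-298)) = 2*298 = 596)
q(-242, 703) - d(Z(-4)) = 0 - 1*596 = 0 - 596 = -596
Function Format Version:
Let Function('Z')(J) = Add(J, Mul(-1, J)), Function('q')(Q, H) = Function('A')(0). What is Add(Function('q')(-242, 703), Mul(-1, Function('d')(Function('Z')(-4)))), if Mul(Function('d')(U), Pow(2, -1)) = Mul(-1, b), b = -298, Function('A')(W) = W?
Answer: -596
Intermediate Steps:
Function('q')(Q, H) = 0
Function('Z')(J) = 0
Function('d')(U) = 596 (Function('d')(U) = Mul(2, Mul(-1, -298)) = Mul(2, 298) = 596)
Add(Function('q')(-242, 703), Mul(-1, Function('d')(Function('Z')(-4)))) = Add(0, Mul(-1, 596)) = Add(0, -596) = -596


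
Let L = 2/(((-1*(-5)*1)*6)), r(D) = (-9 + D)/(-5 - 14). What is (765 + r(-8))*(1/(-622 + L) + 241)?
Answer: 32716883248/177251 ≈ 1.8458e+5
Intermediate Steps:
r(D) = 9/19 - D/19 (r(D) = (-9 + D)/(-19) = (-9 + D)*(-1/19) = 9/19 - D/19)
L = 1/15 (L = 2/(((5*1)*6)) = 2/((5*6)) = 2/30 = 2*(1/30) = 1/15 ≈ 0.066667)
(765 + r(-8))*(1/(-622 + L) + 241) = (765 + (9/19 - 1/19*(-8)))*(1/(-622 + 1/15) + 241) = (765 + (9/19 + 8/19))*(1/(-9329/15) + 241) = (765 + 17/19)*(-15/9329 + 241) = (14552/19)*(2248274/9329) = 32716883248/177251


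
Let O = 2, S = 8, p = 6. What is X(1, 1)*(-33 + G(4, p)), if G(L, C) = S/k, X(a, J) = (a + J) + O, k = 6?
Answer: -380/3 ≈ -126.67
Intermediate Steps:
X(a, J) = 2 + J + a (X(a, J) = (a + J) + 2 = (J + a) + 2 = 2 + J + a)
G(L, C) = 4/3 (G(L, C) = 8/6 = 8*(1/6) = 4/3)
X(1, 1)*(-33 + G(4, p)) = (2 + 1 + 1)*(-33 + 4/3) = 4*(-95/3) = -380/3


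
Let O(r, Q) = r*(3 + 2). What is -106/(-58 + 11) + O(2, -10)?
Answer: 576/47 ≈ 12.255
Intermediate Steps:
O(r, Q) = 5*r (O(r, Q) = r*5 = 5*r)
-106/(-58 + 11) + O(2, -10) = -106/(-58 + 11) + 5*2 = -106/(-47) + 10 = -1/47*(-106) + 10 = 106/47 + 10 = 576/47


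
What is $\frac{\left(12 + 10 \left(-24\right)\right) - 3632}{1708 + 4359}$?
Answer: $- \frac{3860}{6067} \approx -0.63623$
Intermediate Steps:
$\frac{\left(12 + 10 \left(-24\right)\right) - 3632}{1708 + 4359} = \frac{\left(12 - 240\right) - 3632}{6067} = \left(-228 - 3632\right) \frac{1}{6067} = \left(-3860\right) \frac{1}{6067} = - \frac{3860}{6067}$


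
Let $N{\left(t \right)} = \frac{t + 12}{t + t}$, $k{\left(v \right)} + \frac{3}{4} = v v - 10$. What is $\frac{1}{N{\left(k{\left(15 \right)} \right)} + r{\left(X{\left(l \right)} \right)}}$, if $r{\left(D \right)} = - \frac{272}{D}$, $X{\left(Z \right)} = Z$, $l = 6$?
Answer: $- \frac{5142}{230389} \approx -0.022319$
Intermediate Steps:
$k{\left(v \right)} = - \frac{43}{4} + v^{2}$ ($k{\left(v \right)} = - \frac{3}{4} + \left(v v - 10\right) = - \frac{3}{4} + \left(v^{2} - 10\right) = - \frac{3}{4} + \left(-10 + v^{2}\right) = - \frac{43}{4} + v^{2}$)
$N{\left(t \right)} = \frac{12 + t}{2 t}$
$\frac{1}{N{\left(k{\left(15 \right)} \right)} + r{\left(X{\left(l \right)} \right)}} = \frac{1}{\frac{12 - \left(\frac{43}{4} - 15^{2}\right)}{2 \left(- \frac{43}{4} + 15^{2}\right)} - \frac{272}{6}} = \frac{1}{\frac{12 + \left(- \frac{43}{4} + 225\right)}{2 \left(- \frac{43}{4} + 225\right)} - \frac{136}{3}} = \frac{1}{\frac{12 + \frac{857}{4}}{2 \cdot \frac{857}{4}} - \frac{136}{3}} = \frac{1}{\frac{1}{2} \cdot \frac{4}{857} \cdot \frac{905}{4} - \frac{136}{3}} = \frac{1}{\frac{905}{1714} - \frac{136}{3}} = \frac{1}{- \frac{230389}{5142}} = - \frac{5142}{230389}$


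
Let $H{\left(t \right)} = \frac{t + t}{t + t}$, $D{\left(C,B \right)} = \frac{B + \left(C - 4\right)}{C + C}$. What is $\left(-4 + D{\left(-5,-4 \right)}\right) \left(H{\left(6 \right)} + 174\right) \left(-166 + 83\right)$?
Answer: $\frac{78435}{2} \approx 39218.0$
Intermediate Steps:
$D{\left(C,B \right)} = \frac{-4 + B + C}{2 C}$ ($D{\left(C,B \right)} = \frac{B + \left(-4 + C\right)}{2 C} = \left(-4 + B + C\right) \frac{1}{2 C} = \frac{-4 + B + C}{2 C}$)
$H{\left(t \right)} = 1$ ($H{\left(t \right)} = \frac{2 t}{2 t} = 2 t \frac{1}{2 t} = 1$)
$\left(-4 + D{\left(-5,-4 \right)}\right) \left(H{\left(6 \right)} + 174\right) \left(-166 + 83\right) = \left(-4 + \frac{-4 - 4 - 5}{2 \left(-5\right)}\right) \left(1 + 174\right) \left(-166 + 83\right) = \left(-4 + \frac{1}{2} \left(- \frac{1}{5}\right) \left(-13\right)\right) 175 \left(-83\right) = \left(-4 + \frac{13}{10}\right) \left(-14525\right) = \left(- \frac{27}{10}\right) \left(-14525\right) = \frac{78435}{2}$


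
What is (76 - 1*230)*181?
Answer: -27874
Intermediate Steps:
(76 - 1*230)*181 = (76 - 230)*181 = -154*181 = -27874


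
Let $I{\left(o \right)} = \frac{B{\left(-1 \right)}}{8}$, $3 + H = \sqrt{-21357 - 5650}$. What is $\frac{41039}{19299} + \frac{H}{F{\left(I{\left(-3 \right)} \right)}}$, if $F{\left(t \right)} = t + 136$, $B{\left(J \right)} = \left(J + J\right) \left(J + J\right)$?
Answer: $\frac{527993}{250887} + \frac{2 i \sqrt{27007}}{273} \approx 2.1045 + 1.2039 i$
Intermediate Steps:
$H = -3 + i \sqrt{27007}$ ($H = -3 + \sqrt{-21357 - 5650} = -3 + \sqrt{-27007} = -3 + i \sqrt{27007} \approx -3.0 + 164.34 i$)
$B{\left(J \right)} = 4 J^{2}$ ($B{\left(J \right)} = 2 J 2 J = 4 J^{2}$)
$I{\left(o \right)} = \frac{1}{2}$ ($I{\left(o \right)} = \frac{4 \left(-1\right)^{2}}{8} = 4 \cdot 1 \cdot \frac{1}{8} = 4 \cdot \frac{1}{8} = \frac{1}{2}$)
$F{\left(t \right)} = 136 + t$
$\frac{41039}{19299} + \frac{H}{F{\left(I{\left(-3 \right)} \right)}} = \frac{41039}{19299} + \frac{-3 + i \sqrt{27007}}{136 + \frac{1}{2}} = 41039 \cdot \frac{1}{19299} + \frac{-3 + i \sqrt{27007}}{\frac{273}{2}} = \frac{41039}{19299} + \left(-3 + i \sqrt{27007}\right) \frac{2}{273} = \frac{41039}{19299} - \left(\frac{2}{91} - \frac{2 i \sqrt{27007}}{273}\right) = \frac{527993}{250887} + \frac{2 i \sqrt{27007}}{273}$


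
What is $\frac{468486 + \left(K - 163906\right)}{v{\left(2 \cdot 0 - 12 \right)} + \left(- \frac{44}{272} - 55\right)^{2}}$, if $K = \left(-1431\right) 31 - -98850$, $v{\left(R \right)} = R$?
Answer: $\frac{1660335056}{14014513} \approx 118.47$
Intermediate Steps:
$K = 54489$ ($K = -44361 + 98850 = 54489$)
$\frac{468486 + \left(K - 163906\right)}{v{\left(2 \cdot 0 - 12 \right)} + \left(- \frac{44}{272} - 55\right)^{2}} = \frac{468486 + \left(54489 - 163906\right)}{\left(2 \cdot 0 - 12\right) + \left(- \frac{44}{272} - 55\right)^{2}} = \frac{468486 + \left(54489 - 163906\right)}{\left(0 - 12\right) + \left(\left(-44\right) \frac{1}{272} - 55\right)^{2}} = \frac{468486 - 109417}{-12 + \left(- \frac{11}{68} - 55\right)^{2}} = \frac{359069}{-12 + \left(- \frac{3751}{68}\right)^{2}} = \frac{359069}{-12 + \frac{14070001}{4624}} = \frac{359069}{\frac{14014513}{4624}} = 359069 \cdot \frac{4624}{14014513} = \frac{1660335056}{14014513}$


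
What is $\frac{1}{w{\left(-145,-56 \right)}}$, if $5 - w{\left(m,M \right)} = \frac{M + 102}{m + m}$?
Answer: $\frac{145}{748} \approx 0.19385$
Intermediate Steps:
$w{\left(m,M \right)} = 5 - \frac{102 + M}{2 m}$ ($w{\left(m,M \right)} = 5 - \frac{M + 102}{m + m} = 5 - \frac{102 + M}{2 m}$)
$\frac{1}{w{\left(-145,-56 \right)}} = \frac{1}{\frac{1}{2} \frac{1}{-145} \left(-102 - -56 + 10 \left(-145\right)\right)} = \frac{1}{\frac{1}{2} \left(- \frac{1}{145}\right) \left(-102 + 56 - 1450\right)} = \frac{1}{\frac{1}{2} \left(- \frac{1}{145}\right) \left(-1496\right)} = \frac{1}{\frac{748}{145}} = \frac{145}{748}$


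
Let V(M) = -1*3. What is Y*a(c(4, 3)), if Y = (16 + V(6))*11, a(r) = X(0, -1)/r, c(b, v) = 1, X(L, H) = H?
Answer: -143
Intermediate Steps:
V(M) = -3
a(r) = -1/r
Y = 143 (Y = (16 - 3)*11 = 13*11 = 143)
Y*a(c(4, 3)) = 143*(-1/1) = 143*(-1*1) = 143*(-1) = -143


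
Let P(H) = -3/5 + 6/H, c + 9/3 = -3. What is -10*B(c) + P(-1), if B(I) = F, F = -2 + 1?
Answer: 17/5 ≈ 3.4000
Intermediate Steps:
c = -6 (c = -3 - 3 = -6)
P(H) = -3/5 + 6/H (P(H) = -3*1/5 + 6/H = -3/5 + 6/H)
F = -1
B(I) = -1
-10*B(c) + P(-1) = -10*(-1) + (-3/5 + 6/(-1)) = 10 + (-3/5 + 6*(-1)) = 10 + (-3/5 - 6) = 10 - 33/5 = 17/5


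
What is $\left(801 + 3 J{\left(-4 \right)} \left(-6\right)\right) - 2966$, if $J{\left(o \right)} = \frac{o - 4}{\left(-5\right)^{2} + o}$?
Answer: $- \frac{15107}{7} \approx -2158.1$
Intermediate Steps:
$J{\left(o \right)} = \frac{-4 + o}{25 + o}$
$\left(801 + 3 J{\left(-4 \right)} \left(-6\right)\right) - 2966 = \left(801 + 3 \frac{-4 - 4}{25 - 4} \left(-6\right)\right) - 2966 = \left(801 + 3 \cdot \frac{1}{21} \left(-8\right) \left(-6\right)\right) - 2966 = \left(801 + 3 \left(- \frac{8}{21}\right) \left(-6\right)\right) - 2966 = \left(801 - - \frac{48}{7}\right) - 2966 = \left(801 + \frac{48}{7}\right) - 2966 = \frac{5655}{7} - 2966 = - \frac{15107}{7}$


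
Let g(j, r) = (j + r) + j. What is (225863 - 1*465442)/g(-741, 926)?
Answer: 239579/556 ≈ 430.90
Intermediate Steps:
g(j, r) = r + 2*j
(225863 - 1*465442)/g(-741, 926) = (225863 - 1*465442)/(926 + 2*(-741)) = (225863 - 465442)/(926 - 1482) = -239579/(-556) = -239579*(-1/556) = 239579/556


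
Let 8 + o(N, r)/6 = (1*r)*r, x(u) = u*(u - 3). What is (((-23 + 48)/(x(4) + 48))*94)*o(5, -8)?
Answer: 197400/13 ≈ 15185.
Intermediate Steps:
x(u) = u*(-3 + u)
o(N, r) = -48 + 6*r² (o(N, r) = -48 + 6*((1*r)*r) = -48 + 6*(r*r) = -48 + 6*r²)
(((-23 + 48)/(x(4) + 48))*94)*o(5, -8) = (((-23 + 48)/(4*(-3 + 4) + 48))*94)*(-48 + 6*(-8)²) = ((25/(4*1 + 48))*94)*(-48 + 6*64) = ((25/(4 + 48))*94)*(-48 + 384) = ((25/52)*94)*336 = (1175/26)*336 = 197400/13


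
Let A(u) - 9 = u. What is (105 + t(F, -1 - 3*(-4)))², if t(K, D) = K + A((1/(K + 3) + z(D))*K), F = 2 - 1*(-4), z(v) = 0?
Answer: 131044/9 ≈ 14560.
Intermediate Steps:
F = 6 (F = 2 + 4 = 6)
A(u) = 9 + u
t(K, D) = 9 + K + K/(3 + K) (t(K, D) = K + (9 + (1/(K + 3) + 0)*K) = K + (9 + (1/(3 + K) + 0)*K) = K + (9 + K/(3 + K)) = 9 + K + K/(3 + K))
(105 + t(F, -1 - 3*(-4)))² = (105 + (6 + (3 + 6)*(9 + 6))/(3 + 6))² = (105 + (6 + 9*15)/9)² = (105 + (6 + 135)/9)² = (105 + (⅑)*141)² = (105 + 47/3)² = (362/3)² = 131044/9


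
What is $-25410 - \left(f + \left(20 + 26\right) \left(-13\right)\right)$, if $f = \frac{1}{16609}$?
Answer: $- \frac{412102509}{16609} \approx -24812.0$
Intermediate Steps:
$f = \frac{1}{16609} \approx 6.0208 \cdot 10^{-5}$
$-25410 - \left(f + \left(20 + 26\right) \left(-13\right)\right) = -25410 - \left(\frac{1}{16609} + \left(20 + 26\right) \left(-13\right)\right) = -25410 - \left(\frac{1}{16609} + 46 \left(-13\right)\right) = -25410 - \left(\frac{1}{16609} - 598\right) = -25410 - - \frac{9932181}{16609} = -25410 + \frac{9932181}{16609} = - \frac{412102509}{16609}$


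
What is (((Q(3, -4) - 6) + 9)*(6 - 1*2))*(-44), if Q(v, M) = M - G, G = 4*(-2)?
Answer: -1232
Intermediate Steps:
G = -8
Q(v, M) = 8 + M (Q(v, M) = M - 1*(-8) = M + 8 = 8 + M)
(((Q(3, -4) - 6) + 9)*(6 - 1*2))*(-44) = ((((8 - 4) - 6) + 9)*(6 - 1*2))*(-44) = (((4 - 6) + 9)*(6 - 2))*(-44) = ((-2 + 9)*4)*(-44) = (7*4)*(-44) = 28*(-44) = -1232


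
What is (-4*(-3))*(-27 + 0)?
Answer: -324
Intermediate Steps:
(-4*(-3))*(-27 + 0) = 12*(-27) = -324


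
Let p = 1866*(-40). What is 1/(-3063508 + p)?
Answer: -1/3138148 ≈ -3.1866e-7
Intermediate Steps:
p = -74640
1/(-3063508 + p) = 1/(-3063508 - 74640) = 1/(-3138148) = -1/3138148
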